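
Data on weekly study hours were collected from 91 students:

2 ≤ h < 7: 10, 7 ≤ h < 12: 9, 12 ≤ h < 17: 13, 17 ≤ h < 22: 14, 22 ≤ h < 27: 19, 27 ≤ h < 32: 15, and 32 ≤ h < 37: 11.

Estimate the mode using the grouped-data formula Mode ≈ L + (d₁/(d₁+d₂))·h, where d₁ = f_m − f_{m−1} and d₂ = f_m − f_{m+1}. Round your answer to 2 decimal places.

24.78

Modal class: 22 ≤ h < 27 (highest frequency 19).
d₁ = 19 − 14 = 5, d₂ = 19 − 15 = 4
Mode ≈ 22 + (5/(5+4)) × 5 = 22 + 2.7778 = 24.7778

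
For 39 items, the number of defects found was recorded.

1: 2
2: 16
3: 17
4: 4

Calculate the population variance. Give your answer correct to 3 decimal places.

0.550

Values: 1, 2, 3, 4
n = 39, Σfx = 101, mean = 2.5897
Σfx² = 283
Σf(x − x̄)² = Σfx² − (Σfx)²/n = 283 − 101²/39 = 21.4359
Population variance = 21.4359 / 39 = 0.5496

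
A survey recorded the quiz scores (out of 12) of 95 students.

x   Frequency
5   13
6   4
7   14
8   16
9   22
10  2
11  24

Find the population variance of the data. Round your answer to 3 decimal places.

3.985

Values: 5, 6, 7, 8, 9, 10, 11
n = 95, Σfx = 797, mean = 8.3895
Σfx² = 7065
Σf(x − x̄)² = Σfx² − (Σfx)²/n = 7065 − 797²/95 = 378.5895
Population variance = 378.5895 / 95 = 3.9852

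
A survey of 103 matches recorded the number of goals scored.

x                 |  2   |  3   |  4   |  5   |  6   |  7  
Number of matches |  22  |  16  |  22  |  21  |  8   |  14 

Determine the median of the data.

4

Cumulative frequencies: 22, 38, 60, 81, 89, 103
n = 103, so the median is the value in position (n+1)/2 = 52.
Position 52 falls at value 4.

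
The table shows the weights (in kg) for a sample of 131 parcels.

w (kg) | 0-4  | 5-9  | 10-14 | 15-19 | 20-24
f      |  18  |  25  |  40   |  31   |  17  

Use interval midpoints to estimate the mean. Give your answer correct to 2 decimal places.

Midpoints: 2, 7, 12, 17, 22
Σfm = 18×2 + 25×7 + 40×12 + 31×17 + 17×22 = 1592
n = Σf = 131
Mean = 1592 / 131 = 12.1527

12.15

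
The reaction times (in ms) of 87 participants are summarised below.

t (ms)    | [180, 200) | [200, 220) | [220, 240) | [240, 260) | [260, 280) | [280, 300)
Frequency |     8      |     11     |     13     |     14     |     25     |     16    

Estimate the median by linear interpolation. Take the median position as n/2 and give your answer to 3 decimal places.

256.429

Cumulative frequencies: 8, 19, 32, 46, 71, 87
n = 87; position = n/2 = 43.5.
This falls in the class [240, 260): L = 240, F = 32, f = 14, h = 20.
Median ≈ 240 + ((43.5 − 32) / 14) × 20 = 256.4286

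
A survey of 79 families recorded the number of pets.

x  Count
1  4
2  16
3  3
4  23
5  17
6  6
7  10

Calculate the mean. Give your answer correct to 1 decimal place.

Values: 1, 2, 3, 4, 5, 6, 7
Σfx = 4×1 + 16×2 + 3×3 + 23×4 + 17×5 + 6×6 + 10×7 = 328
n = Σf = 79
Mean = 328 / 79 = 4.1519

4.2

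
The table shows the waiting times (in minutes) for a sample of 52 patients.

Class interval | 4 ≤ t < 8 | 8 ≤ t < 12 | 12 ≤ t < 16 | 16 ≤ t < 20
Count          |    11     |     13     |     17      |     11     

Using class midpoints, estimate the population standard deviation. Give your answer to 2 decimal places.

Midpoints: 6, 10, 14, 18
n = 52, Σfm = 632, mean = 12.1538
Σfm² = 8592
Σf(m − x̄)² = Σfm² − (Σfm)²/n = 8592 − 632²/52 = 910.7692
Population variance = 910.7692 / 52 = 17.5148
Standard deviation = √17.5148 = 4.1851

4.19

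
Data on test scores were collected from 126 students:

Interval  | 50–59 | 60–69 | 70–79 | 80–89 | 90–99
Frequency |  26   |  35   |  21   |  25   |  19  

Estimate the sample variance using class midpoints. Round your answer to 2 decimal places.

Midpoints: 54.5, 64.5, 74.5, 84.5, 94.5
n = 126, Σfm = 9147, mean = 72.5952
Σfm² = 687571.5
Σf(m − x̄)² = Σfm² − (Σfm)²/n = 687571.5 − 9147²/126 = 23542.8571
Sample variance = 23542.8571 / 125 = 188.3429

188.34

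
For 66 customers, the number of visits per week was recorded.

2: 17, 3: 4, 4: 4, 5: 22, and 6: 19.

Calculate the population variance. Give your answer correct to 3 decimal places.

Values: 2, 3, 4, 5, 6
n = 66, Σfx = 286, mean = 4.3333
Σfx² = 1402
Σf(x − x̄)² = Σfx² − (Σfx)²/n = 1402 − 286²/66 = 162.6667
Population variance = 162.6667 / 66 = 2.4646

2.465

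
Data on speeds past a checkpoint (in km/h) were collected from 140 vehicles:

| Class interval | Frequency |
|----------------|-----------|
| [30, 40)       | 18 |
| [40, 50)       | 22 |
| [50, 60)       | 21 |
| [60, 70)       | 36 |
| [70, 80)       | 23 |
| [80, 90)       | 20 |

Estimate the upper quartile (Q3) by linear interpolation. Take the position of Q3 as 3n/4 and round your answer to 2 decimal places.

Cumulative frequencies: 18, 40, 61, 97, 120, 140
n = 140; position = 3n/4 = 105.
This falls in the class [70, 80): L = 70, F = 97, f = 23, h = 10.
Upper quartile ≈ 70 + ((105 − 97) / 23) × 10 = 73.4783

73.48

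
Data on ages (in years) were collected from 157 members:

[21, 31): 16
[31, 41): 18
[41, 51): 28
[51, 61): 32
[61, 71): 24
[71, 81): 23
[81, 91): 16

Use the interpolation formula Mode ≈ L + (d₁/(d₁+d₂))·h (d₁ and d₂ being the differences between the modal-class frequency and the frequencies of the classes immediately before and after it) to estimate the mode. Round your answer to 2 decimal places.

54.33

Modal class: [51, 61) (highest frequency 32).
d₁ = 32 − 28 = 4, d₂ = 32 − 24 = 8
Mode ≈ 51 + (4/(4+8)) × 10 = 51 + 3.3333 = 54.3333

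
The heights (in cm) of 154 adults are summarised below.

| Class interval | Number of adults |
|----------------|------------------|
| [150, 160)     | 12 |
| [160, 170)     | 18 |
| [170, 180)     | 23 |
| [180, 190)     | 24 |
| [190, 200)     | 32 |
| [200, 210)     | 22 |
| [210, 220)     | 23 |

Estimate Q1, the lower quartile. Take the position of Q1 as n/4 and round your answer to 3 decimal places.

Cumulative frequencies: 12, 30, 53, 77, 109, 131, 154
n = 154; position = n/4 = 38.5.
This falls in the class [170, 180): L = 170, F = 30, f = 23, h = 10.
Lower quartile ≈ 170 + ((38.5 − 30) / 23) × 10 = 173.6957

173.696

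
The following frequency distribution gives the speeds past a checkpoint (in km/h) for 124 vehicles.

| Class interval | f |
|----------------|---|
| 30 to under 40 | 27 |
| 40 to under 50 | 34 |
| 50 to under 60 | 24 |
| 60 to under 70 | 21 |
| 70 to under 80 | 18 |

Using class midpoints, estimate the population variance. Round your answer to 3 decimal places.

183.266

Midpoints: 35, 45, 55, 65, 75
n = 124, Σfm = 6510, mean = 52.5000
Σfm² = 364500
Σf(m − x̄)² = Σfm² − (Σfm)²/n = 364500 − 6510²/124 = 22725.0000
Population variance = 22725.0000 / 124 = 183.2661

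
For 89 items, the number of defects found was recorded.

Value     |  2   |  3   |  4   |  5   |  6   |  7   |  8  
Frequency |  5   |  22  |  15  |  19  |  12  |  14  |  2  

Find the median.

Cumulative frequencies: 5, 27, 42, 61, 73, 87, 89
n = 89, so the median is the value in position (n+1)/2 = 45.
Position 45 falls at value 5.

5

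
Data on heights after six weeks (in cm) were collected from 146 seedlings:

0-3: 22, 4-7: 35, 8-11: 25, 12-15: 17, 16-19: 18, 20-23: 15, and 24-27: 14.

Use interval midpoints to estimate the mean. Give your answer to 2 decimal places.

11.55

Midpoints: 1.5, 5.5, 9.5, 13.5, 17.5, 21.5, 25.5
Σfm = 22×1.5 + 35×5.5 + 25×9.5 + 17×13.5 + 18×17.5 + 15×21.5 + 14×25.5 = 1687
n = Σf = 146
Mean = 1687 / 146 = 11.5548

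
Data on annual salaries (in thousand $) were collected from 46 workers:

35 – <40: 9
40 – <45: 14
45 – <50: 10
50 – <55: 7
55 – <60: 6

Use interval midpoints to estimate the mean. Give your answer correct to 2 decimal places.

Midpoints: 37.5, 42.5, 47.5, 52.5, 57.5
Σfm = 9×37.5 + 14×42.5 + 10×47.5 + 7×52.5 + 6×57.5 = 2120
n = Σf = 46
Mean = 2120 / 46 = 46.0870

46.09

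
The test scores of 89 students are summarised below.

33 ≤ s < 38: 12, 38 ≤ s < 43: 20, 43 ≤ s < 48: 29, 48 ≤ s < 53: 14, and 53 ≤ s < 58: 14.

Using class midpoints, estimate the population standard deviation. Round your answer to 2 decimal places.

Midpoints: 35.5, 40.5, 45.5, 50.5, 55.5
n = 89, Σfm = 4039.5, mean = 45.3876
Σfm² = 186792.25
Σf(m − x̄)² = Σfm² − (Σfm)²/n = 186792.25 − 4039.5²/89 = 3448.8764
Population variance = 3448.8764 / 89 = 38.7514
Standard deviation = √38.7514 = 6.2251

6.23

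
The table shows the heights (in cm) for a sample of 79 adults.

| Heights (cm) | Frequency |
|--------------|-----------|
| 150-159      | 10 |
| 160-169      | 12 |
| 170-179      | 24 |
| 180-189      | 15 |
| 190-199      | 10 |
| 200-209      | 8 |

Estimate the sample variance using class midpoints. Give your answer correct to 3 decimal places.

Midpoints: 154.5, 164.5, 174.5, 184.5, 194.5, 204.5
n = 79, Σfm = 14055.5, mean = 177.9177
Σfm² = 2517699.75
Σf(m − x̄)² = Σfm² − (Σfm)²/n = 2517699.75 − 14055.5²/79 = 16977.2152
Sample variance = 16977.2152 / 78 = 217.6566

217.657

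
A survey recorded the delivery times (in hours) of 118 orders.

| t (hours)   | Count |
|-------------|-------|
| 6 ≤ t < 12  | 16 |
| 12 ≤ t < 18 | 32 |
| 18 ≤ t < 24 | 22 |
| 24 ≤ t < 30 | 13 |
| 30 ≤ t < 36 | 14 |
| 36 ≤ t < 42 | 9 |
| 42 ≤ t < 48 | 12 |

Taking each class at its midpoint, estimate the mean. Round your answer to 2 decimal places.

23.64

Midpoints: 9, 15, 21, 27, 33, 39, 45
Σfm = 16×9 + 32×15 + 22×21 + 13×27 + 14×33 + 9×39 + 12×45 = 2790
n = Σf = 118
Mean = 2790 / 118 = 23.6441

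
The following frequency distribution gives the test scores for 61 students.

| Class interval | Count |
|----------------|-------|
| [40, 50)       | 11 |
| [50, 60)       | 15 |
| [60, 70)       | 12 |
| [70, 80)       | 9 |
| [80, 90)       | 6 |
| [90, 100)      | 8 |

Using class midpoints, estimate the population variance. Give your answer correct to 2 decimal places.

Midpoints: 45, 55, 65, 75, 85, 95
n = 61, Σfm = 4045, mean = 66.3115
Σfm² = 284525
Σf(m − x̄)² = Σfm² − (Σfm)²/n = 284525 − 4045²/61 = 16295.0820
Population variance = 16295.0820 / 61 = 267.1325

267.13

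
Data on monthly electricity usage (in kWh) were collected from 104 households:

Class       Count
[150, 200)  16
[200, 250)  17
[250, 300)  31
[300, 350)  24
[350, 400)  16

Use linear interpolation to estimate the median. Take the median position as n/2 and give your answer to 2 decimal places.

Cumulative frequencies: 16, 33, 64, 88, 104
n = 104; position = n/2 = 52.
This falls in the class [250, 300): L = 250, F = 33, f = 31, h = 50.
Median ≈ 250 + ((52 − 33) / 31) × 50 = 280.6452

280.65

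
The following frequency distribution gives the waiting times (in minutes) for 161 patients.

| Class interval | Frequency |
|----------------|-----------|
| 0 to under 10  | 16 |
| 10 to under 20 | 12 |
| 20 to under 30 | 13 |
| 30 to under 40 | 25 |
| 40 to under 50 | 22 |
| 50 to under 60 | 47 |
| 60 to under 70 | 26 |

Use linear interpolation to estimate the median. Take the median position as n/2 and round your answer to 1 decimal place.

46.6

Cumulative frequencies: 16, 28, 41, 66, 88, 135, 161
n = 161; position = n/2 = 80.5.
This falls in the class 40 to under 50: L = 40, F = 66, f = 22, h = 10.
Median ≈ 40 + ((80.5 − 66) / 22) × 10 = 46.5909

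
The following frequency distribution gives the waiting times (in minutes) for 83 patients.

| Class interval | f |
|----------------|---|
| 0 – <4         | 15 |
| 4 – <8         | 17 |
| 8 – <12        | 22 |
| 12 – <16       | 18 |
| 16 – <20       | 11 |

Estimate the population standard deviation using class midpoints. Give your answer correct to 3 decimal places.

5.165

Midpoints: 2, 6, 10, 14, 18
n = 83, Σfm = 802, mean = 9.6627
Σfm² = 9964
Σf(m − x̄)² = Σfm² − (Σfm)²/n = 9964 − 802²/83 = 2214.5542
Population variance = 2214.5542 / 83 = 26.6814
Standard deviation = √26.6814 = 5.1654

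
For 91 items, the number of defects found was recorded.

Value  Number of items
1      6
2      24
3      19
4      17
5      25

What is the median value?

3

Cumulative frequencies: 6, 30, 49, 66, 91
n = 91, so the median is the value in position (n+1)/2 = 46.
Position 46 falls at value 3.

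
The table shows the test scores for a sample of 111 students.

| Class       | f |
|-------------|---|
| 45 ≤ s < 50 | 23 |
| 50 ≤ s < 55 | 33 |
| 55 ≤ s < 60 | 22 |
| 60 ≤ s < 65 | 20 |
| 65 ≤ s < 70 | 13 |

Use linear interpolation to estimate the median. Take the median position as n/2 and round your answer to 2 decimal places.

54.92

Cumulative frequencies: 23, 56, 78, 98, 111
n = 111; position = n/2 = 55.5.
This falls in the class 50 ≤ s < 55: L = 50, F = 23, f = 33, h = 5.
Median ≈ 50 + ((55.5 − 23) / 33) × 5 = 54.9242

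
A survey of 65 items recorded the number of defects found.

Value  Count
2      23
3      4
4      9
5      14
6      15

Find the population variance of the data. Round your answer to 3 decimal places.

2.607

Values: 2, 3, 4, 5, 6
n = 65, Σfx = 254, mean = 3.9077
Σfx² = 1162
Σf(x − x̄)² = Σfx² − (Σfx)²/n = 1162 − 254²/65 = 169.4462
Population variance = 169.4462 / 65 = 2.6069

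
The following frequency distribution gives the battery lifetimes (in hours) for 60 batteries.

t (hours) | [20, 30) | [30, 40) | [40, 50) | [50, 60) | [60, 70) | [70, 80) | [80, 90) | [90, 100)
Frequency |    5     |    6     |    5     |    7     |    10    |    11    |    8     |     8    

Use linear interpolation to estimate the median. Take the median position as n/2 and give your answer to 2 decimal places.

67.00

Cumulative frequencies: 5, 11, 16, 23, 33, 44, 52, 60
n = 60; position = n/2 = 30.
This falls in the class [60, 70): L = 60, F = 23, f = 10, h = 10.
Median ≈ 60 + ((30 − 23) / 10) × 10 = 67.0000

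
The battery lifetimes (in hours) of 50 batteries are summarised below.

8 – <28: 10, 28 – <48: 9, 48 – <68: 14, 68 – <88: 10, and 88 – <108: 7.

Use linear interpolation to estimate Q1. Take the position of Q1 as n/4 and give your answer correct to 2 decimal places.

Cumulative frequencies: 10, 19, 33, 43, 50
n = 50; position = n/4 = 12.5.
This falls in the class 28 – <48: L = 28, F = 10, f = 9, h = 20.
Lower quartile ≈ 28 + ((12.5 − 10) / 9) × 20 = 33.5556

33.56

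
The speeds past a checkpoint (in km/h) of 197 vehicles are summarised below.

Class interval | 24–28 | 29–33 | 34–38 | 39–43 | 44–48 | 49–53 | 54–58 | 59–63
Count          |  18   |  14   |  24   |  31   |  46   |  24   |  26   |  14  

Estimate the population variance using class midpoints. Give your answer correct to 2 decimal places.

97.26

Midpoints: 26, 31, 36, 41, 46, 51, 56, 61
n = 197, Σfm = 8687, mean = 44.0964
Σfm² = 402227
Σf(m − x̄)² = Σfm² − (Σfm)²/n = 402227 − 8687²/197 = 19161.1675
Population variance = 19161.1675 / 197 = 97.2648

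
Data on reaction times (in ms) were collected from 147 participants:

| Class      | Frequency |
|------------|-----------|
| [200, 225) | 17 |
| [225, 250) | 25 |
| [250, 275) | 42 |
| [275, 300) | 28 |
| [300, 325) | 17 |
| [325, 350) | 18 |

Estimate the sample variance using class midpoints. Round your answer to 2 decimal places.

1407.95

Midpoints: 212.5, 237.5, 262.5, 287.5, 312.5, 337.5
n = 147, Σfm = 40012.5, mean = 272.1939
Σfm² = 11096718.75
Σf(m − x̄)² = Σfm² − (Σfm)²/n = 11096718.75 − 40012.5²/147 = 205561.2245
Sample variance = 205561.2245 / 146 = 1407.9536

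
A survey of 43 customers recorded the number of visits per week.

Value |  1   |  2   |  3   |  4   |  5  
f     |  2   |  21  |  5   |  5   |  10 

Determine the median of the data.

Cumulative frequencies: 2, 23, 28, 33, 43
n = 43, so the median is the value in position (n+1)/2 = 22.
Position 22 falls at value 2.

2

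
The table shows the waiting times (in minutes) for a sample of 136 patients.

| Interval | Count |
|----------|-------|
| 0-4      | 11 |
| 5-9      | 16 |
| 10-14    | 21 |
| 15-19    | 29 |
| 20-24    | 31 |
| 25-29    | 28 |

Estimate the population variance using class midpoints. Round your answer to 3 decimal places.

60.109

Midpoints: 2, 7, 12, 17, 22, 27
n = 136, Σfm = 2317, mean = 17.0368
Σfm² = 47649
Σf(m − x̄)² = Σfm² − (Σfm)²/n = 47649 − 2317²/136 = 8174.8162
Population variance = 8174.8162 / 136 = 60.1089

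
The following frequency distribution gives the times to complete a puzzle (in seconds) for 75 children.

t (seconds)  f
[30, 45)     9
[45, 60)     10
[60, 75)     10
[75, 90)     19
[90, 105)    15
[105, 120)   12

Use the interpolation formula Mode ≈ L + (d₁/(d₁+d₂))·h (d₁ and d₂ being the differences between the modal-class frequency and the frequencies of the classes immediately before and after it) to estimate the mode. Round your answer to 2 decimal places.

85.38

Modal class: [75, 90) (highest frequency 19).
d₁ = 19 − 10 = 9, d₂ = 19 − 15 = 4
Mode ≈ 75 + (9/(9+4)) × 15 = 75 + 10.3846 = 85.3846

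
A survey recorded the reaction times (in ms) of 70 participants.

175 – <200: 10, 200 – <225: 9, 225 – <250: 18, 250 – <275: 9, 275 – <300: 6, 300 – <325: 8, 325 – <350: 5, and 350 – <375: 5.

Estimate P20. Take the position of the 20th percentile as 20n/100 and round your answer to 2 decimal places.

Cumulative frequencies: 10, 19, 37, 46, 52, 60, 65, 70
n = 70; position = 20n/100 = 14.
This falls in the class 200 – <225: L = 200, F = 10, f = 9, h = 25.
20th percentile ≈ 200 + ((14 − 10) / 9) × 25 = 211.1111

211.11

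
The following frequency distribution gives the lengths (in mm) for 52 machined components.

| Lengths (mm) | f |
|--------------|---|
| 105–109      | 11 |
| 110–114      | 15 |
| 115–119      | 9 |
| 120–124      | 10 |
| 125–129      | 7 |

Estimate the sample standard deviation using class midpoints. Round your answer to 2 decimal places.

Midpoints: 107, 112, 117, 122, 127
n = 52, Σfm = 6019, mean = 115.7500
Σfm² = 699043
Σf(m − x̄)² = Σfm² − (Σfm)²/n = 699043 − 6019²/52 = 2343.7500
Sample variance = 2343.7500 / 51 = 45.9559
Standard deviation = √45.9559 = 6.7791

6.78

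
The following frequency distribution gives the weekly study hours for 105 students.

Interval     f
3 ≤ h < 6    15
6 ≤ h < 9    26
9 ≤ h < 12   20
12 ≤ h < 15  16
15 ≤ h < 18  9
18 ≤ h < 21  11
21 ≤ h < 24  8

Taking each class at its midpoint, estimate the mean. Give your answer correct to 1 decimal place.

11.7

Midpoints: 4.5, 7.5, 10.5, 13.5, 16.5, 19.5, 22.5
Σfm = 15×4.5 + 26×7.5 + 20×10.5 + 16×13.5 + 9×16.5 + 11×19.5 + 8×22.5 = 1231.5
n = Σf = 105
Mean = 1231.5 / 105 = 11.7286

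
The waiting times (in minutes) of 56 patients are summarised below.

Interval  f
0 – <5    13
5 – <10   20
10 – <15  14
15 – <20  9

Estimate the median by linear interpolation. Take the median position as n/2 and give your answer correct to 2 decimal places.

Cumulative frequencies: 13, 33, 47, 56
n = 56; position = n/2 = 28.
This falls in the class 5 – <10: L = 5, F = 13, f = 20, h = 5.
Median ≈ 5 + ((28 − 13) / 20) × 5 = 8.7500

8.75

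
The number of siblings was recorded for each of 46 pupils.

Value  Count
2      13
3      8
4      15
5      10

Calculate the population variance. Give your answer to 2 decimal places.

Values: 2, 3, 4, 5
n = 46, Σfx = 160, mean = 3.4783
Σfx² = 614
Σf(x − x̄)² = Σfx² − (Σfx)²/n = 614 − 160²/46 = 57.4783
Population variance = 57.4783 / 46 = 1.2495

1.25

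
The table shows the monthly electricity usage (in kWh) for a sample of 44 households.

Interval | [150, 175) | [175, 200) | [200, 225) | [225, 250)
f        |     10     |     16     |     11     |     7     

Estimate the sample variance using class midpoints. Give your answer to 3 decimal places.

637.883

Midpoints: 162.5, 187.5, 212.5, 237.5
n = 44, Σfm = 8625, mean = 196.0227
Σfm² = 1718125
Σf(m − x̄)² = Σfm² − (Σfm)²/n = 1718125 − 8625²/44 = 27428.9773
Sample variance = 27428.9773 / 43 = 637.8832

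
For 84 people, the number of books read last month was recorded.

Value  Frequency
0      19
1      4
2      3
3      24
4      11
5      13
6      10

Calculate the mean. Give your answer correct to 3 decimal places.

2.988

Values: 0, 1, 2, 3, 4, 5, 6
Σfx = 19×0 + 4×1 + 3×2 + 24×3 + 11×4 + 13×5 + 10×6 = 251
n = Σf = 84
Mean = 251 / 84 = 2.9881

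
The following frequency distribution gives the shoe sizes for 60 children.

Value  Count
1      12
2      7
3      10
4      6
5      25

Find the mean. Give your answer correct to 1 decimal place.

3.4

Values: 1, 2, 3, 4, 5
Σfx = 12×1 + 7×2 + 10×3 + 6×4 + 25×5 = 205
n = Σf = 60
Mean = 205 / 60 = 3.4167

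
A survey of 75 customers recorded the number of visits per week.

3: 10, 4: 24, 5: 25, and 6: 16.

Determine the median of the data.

Cumulative frequencies: 10, 34, 59, 75
n = 75, so the median is the value in position (n+1)/2 = 38.
Position 38 falls at value 5.

5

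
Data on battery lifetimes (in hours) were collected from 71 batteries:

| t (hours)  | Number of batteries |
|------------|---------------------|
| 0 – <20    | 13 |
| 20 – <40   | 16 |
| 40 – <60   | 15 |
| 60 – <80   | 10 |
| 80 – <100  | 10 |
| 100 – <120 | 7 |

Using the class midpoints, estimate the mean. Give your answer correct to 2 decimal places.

Midpoints: 10, 30, 50, 70, 90, 110
Σfm = 13×10 + 16×30 + 15×50 + 10×70 + 10×90 + 7×110 = 3730
n = Σf = 71
Mean = 3730 / 71 = 52.5352

52.54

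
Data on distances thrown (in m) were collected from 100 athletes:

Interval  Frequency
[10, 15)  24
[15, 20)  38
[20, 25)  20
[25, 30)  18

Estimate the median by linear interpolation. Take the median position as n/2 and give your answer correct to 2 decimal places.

Cumulative frequencies: 24, 62, 82, 100
n = 100; position = n/2 = 50.
This falls in the class [15, 20): L = 15, F = 24, f = 38, h = 5.
Median ≈ 15 + ((50 − 24) / 38) × 5 = 18.4211

18.42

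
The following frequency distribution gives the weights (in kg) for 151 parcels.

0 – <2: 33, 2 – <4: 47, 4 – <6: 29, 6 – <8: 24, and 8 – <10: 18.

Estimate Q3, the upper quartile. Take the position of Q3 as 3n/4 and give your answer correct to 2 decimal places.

6.35

Cumulative frequencies: 33, 80, 109, 133, 151
n = 151; position = 3n/4 = 113.25.
This falls in the class 6 – <8: L = 6, F = 109, f = 24, h = 2.
Upper quartile ≈ 6 + ((113.25 − 109) / 24) × 2 = 6.3542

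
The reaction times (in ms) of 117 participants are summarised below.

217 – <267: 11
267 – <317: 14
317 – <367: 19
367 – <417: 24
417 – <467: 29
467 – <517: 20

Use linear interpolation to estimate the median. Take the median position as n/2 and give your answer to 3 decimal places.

Cumulative frequencies: 11, 25, 44, 68, 97, 117
n = 117; position = n/2 = 58.5.
This falls in the class 367 – <417: L = 367, F = 44, f = 24, h = 50.
Median ≈ 367 + ((58.5 − 44) / 24) × 50 = 397.2083

397.208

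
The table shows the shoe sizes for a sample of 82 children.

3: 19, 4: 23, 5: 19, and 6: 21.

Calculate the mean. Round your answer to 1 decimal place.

Values: 3, 4, 5, 6
Σfx = 19×3 + 23×4 + 19×5 + 21×6 = 370
n = Σf = 82
Mean = 370 / 82 = 4.5122

4.5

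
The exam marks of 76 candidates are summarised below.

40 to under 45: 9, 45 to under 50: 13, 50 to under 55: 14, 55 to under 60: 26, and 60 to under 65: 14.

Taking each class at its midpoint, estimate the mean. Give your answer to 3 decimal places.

54.013

Midpoints: 42.5, 47.5, 52.5, 57.5, 62.5
Σfm = 9×42.5 + 13×47.5 + 14×52.5 + 26×57.5 + 14×62.5 = 4105
n = Σf = 76
Mean = 4105 / 76 = 54.0132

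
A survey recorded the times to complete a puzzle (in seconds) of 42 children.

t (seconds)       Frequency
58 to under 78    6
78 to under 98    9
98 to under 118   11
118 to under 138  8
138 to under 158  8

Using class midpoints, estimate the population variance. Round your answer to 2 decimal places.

Midpoints: 68, 88, 108, 128, 148
n = 42, Σfm = 4596, mean = 109.4286
Σfm² = 532048
Σf(m − x̄)² = Σfm² − (Σfm)²/n = 532048 − 4596²/42 = 29114.2857
Population variance = 29114.2857 / 42 = 693.1973

693.20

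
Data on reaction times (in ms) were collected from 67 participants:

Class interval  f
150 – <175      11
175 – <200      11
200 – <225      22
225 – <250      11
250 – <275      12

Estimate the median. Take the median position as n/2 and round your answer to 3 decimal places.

213.068

Cumulative frequencies: 11, 22, 44, 55, 67
n = 67; position = n/2 = 33.5.
This falls in the class 200 – <225: L = 200, F = 22, f = 22, h = 25.
Median ≈ 200 + ((33.5 − 22) / 22) × 25 = 213.0682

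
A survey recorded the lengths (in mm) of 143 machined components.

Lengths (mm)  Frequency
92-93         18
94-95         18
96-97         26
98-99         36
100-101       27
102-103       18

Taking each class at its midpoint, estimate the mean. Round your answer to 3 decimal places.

97.759

Midpoints: 92.5, 94.5, 96.5, 98.5, 100.5, 102.5
Σfm = 18×92.5 + 18×94.5 + 26×96.5 + 36×98.5 + 27×100.5 + 18×102.5 = 13979.5
n = Σf = 143
Mean = 13979.5 / 143 = 97.7587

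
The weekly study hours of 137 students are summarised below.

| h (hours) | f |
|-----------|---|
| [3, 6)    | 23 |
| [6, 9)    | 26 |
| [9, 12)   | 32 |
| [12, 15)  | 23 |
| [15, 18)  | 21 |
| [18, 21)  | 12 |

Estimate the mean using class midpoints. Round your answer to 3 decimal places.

Midpoints: 4.5, 7.5, 10.5, 13.5, 16.5, 19.5
Σfm = 23×4.5 + 26×7.5 + 32×10.5 + 23×13.5 + 21×16.5 + 12×19.5 = 1525.5
n = Σf = 137
Mean = 1525.5 / 137 = 11.1350

11.135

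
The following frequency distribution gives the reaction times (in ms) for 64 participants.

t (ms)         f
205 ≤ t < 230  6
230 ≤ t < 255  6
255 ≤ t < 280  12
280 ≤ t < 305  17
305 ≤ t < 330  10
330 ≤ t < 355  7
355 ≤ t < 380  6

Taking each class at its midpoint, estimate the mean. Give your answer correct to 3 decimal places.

Midpoints: 217.5, 242.5, 267.5, 292.5, 317.5, 342.5, 367.5
Σfm = 6×217.5 + 6×242.5 + 12×267.5 + 17×292.5 + 10×317.5 + 7×342.5 + 6×367.5 = 18720
n = Σf = 64
Mean = 18720 / 64 = 292.5000

292.500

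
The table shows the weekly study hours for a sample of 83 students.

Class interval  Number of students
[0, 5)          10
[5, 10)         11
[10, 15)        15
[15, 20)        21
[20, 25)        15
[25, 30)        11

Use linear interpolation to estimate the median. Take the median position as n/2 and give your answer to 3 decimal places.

16.310

Cumulative frequencies: 10, 21, 36, 57, 72, 83
n = 83; position = n/2 = 41.5.
This falls in the class [15, 20): L = 15, F = 36, f = 21, h = 5.
Median ≈ 15 + ((41.5 − 36) / 21) × 5 = 16.3095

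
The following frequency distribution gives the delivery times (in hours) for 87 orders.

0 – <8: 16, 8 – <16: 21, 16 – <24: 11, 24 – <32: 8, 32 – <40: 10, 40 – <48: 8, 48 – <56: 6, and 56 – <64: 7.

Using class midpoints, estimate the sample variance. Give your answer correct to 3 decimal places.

Midpoints: 4, 12, 20, 28, 36, 44, 52, 60
n = 87, Σfm = 2204, mean = 25.3333
Σfm² = 83824
Σf(m − x̄)² = Σfm² − (Σfm)²/n = 83824 − 2204²/87 = 27989.3333
Sample variance = 27989.3333 / 86 = 325.4574

325.457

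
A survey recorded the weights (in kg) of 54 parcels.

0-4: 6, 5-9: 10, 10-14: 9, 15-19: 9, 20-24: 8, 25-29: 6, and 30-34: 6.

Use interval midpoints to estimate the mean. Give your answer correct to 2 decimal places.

16.17

Midpoints: 2, 7, 12, 17, 22, 27, 32
Σfm = 6×2 + 10×7 + 9×12 + 9×17 + 8×22 + 6×27 + 6×32 = 873
n = Σf = 54
Mean = 873 / 54 = 16.1667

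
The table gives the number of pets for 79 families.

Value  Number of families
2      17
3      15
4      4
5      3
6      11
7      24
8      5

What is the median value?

6

Cumulative frequencies: 17, 32, 36, 39, 50, 74, 79
n = 79, so the median is the value in position (n+1)/2 = 40.
Position 40 falls at value 6.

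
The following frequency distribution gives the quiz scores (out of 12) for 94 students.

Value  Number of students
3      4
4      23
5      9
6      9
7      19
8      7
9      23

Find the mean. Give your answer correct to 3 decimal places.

Values: 3, 4, 5, 6, 7, 8, 9
Σfx = 4×3 + 23×4 + 9×5 + 9×6 + 19×7 + 7×8 + 23×9 = 599
n = Σf = 94
Mean = 599 / 94 = 6.3723

6.372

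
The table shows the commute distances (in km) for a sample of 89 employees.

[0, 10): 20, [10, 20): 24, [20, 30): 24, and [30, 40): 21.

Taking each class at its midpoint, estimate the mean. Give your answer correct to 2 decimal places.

20.17

Midpoints: 5, 15, 25, 35
Σfm = 20×5 + 24×15 + 24×25 + 21×35 = 1795
n = Σf = 89
Mean = 1795 / 89 = 20.1685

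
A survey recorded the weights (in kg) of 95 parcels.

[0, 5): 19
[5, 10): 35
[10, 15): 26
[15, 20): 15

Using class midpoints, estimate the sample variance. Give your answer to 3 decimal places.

Midpoints: 2.5, 7.5, 12.5, 17.5
n = 95, Σfm = 897.5, mean = 9.4474
Σfm² = 10743.75
Σf(m − x̄)² = Σfm² − (Σfm)²/n = 10743.75 − 897.5²/95 = 2264.7368
Sample variance = 2264.7368 / 94 = 24.0929

24.093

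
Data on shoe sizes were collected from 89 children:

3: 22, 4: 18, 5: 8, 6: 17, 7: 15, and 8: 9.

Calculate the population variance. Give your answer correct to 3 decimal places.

Values: 3, 4, 5, 6, 7, 8
n = 89, Σfx = 457, mean = 5.1348
Σfx² = 2609
Σf(x − x̄)² = Σfx² − (Σfx)²/n = 2609 − 457²/89 = 262.3820
Population variance = 262.3820 / 89 = 2.9481

2.948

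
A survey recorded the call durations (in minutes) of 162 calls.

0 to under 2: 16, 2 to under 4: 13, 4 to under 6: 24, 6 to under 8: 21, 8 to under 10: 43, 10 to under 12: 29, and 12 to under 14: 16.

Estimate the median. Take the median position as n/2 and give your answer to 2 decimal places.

8.33

Cumulative frequencies: 16, 29, 53, 74, 117, 146, 162
n = 162; position = n/2 = 81.
This falls in the class 8 to under 10: L = 8, F = 74, f = 43, h = 2.
Median ≈ 8 + ((81 − 74) / 43) × 2 = 8.3256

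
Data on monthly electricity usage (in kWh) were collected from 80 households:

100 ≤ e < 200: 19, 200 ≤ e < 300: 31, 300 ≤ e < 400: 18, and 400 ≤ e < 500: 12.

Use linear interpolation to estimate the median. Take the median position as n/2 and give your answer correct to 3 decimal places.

267.742

Cumulative frequencies: 19, 50, 68, 80
n = 80; position = n/2 = 40.
This falls in the class 200 ≤ e < 300: L = 200, F = 19, f = 31, h = 100.
Median ≈ 200 + ((40 − 19) / 31) × 100 = 267.7419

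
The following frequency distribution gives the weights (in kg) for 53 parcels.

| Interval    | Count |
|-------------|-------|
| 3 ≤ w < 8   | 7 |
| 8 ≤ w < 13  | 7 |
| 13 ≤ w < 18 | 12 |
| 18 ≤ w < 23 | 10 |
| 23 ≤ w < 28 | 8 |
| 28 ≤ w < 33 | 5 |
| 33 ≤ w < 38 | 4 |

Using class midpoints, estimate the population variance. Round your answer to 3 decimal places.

76.201

Midpoints: 5.5, 10.5, 15.5, 20.5, 25.5, 30.5, 35.5
n = 53, Σfm = 1001.5, mean = 18.8962
Σfm² = 22963.25
Σf(m − x̄)² = Σfm² − (Σfm)²/n = 22963.25 − 1001.5²/53 = 4038.6792
Population variance = 4038.6792 / 53 = 76.2015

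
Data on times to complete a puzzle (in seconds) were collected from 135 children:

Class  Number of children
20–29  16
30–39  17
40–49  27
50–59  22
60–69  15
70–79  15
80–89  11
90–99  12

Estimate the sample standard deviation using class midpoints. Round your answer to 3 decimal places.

Midpoints: 24.5, 34.5, 44.5, 54.5, 64.5, 74.5, 84.5, 94.5
n = 135, Σfm = 7527.5, mean = 55.7593
Σfm² = 480013.75
Σf(m − x̄)² = Σfm² − (Σfm)²/n = 480013.75 − 7527.5²/135 = 60285.9259
Sample variance = 60285.9259 / 134 = 449.8950
Standard deviation = √449.8950 = 21.2107

21.211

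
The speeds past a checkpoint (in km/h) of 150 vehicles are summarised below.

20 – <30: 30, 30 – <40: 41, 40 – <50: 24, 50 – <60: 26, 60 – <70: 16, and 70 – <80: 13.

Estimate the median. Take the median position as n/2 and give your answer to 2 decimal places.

Cumulative frequencies: 30, 71, 95, 121, 137, 150
n = 150; position = n/2 = 75.
This falls in the class 40 – <50: L = 40, F = 71, f = 24, h = 10.
Median ≈ 40 + ((75 − 71) / 24) × 10 = 41.6667

41.67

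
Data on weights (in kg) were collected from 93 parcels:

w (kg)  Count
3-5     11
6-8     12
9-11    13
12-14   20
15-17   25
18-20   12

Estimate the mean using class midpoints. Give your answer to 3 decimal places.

Midpoints: 4, 7, 10, 13, 16, 19
Σfm = 11×4 + 12×7 + 13×10 + 20×13 + 25×16 + 12×19 = 1146
n = Σf = 93
Mean = 1146 / 93 = 12.3226

12.323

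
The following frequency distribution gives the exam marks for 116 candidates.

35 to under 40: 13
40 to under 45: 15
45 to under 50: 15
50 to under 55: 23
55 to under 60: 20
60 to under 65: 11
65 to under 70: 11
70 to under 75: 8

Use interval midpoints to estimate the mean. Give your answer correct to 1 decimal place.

53.5

Midpoints: 37.5, 42.5, 47.5, 52.5, 57.5, 62.5, 67.5, 72.5
Σfm = 13×37.5 + 15×42.5 + 15×47.5 + 23×52.5 + 20×57.5 + 11×62.5 + 11×67.5 + 8×72.5 = 6205
n = Σf = 116
Mean = 6205 / 116 = 53.4914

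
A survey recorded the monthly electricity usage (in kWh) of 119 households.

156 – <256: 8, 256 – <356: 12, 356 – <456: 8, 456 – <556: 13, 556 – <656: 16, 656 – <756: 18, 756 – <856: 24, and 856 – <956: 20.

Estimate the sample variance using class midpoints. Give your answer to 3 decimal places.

Midpoints: 206, 306, 406, 506, 606, 706, 806, 906
n = 119, Σfm = 75014, mean = 630.3697
Σfm² = 52965884
Σf(m − x̄)² = Σfm² − (Σfm)²/n = 52965884 − 75014²/119 = 5679327.7311
Sample variance = 5679327.7311 / 118 = 48129.8960

48129.896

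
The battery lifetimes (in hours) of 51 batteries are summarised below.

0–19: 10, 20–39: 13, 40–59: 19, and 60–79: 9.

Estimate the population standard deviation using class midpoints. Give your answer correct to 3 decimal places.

Midpoints: 9.5, 29.5, 49.5, 69.5
n = 51, Σfm = 2044.5, mean = 40.0882
Σfm² = 102242.75
Σf(m − x̄)² = Σfm² − (Σfm)²/n = 102242.75 − 2044.5²/51 = 20282.3529
Population variance = 20282.3529 / 51 = 397.6932
Standard deviation = √397.6932 = 19.9422

19.942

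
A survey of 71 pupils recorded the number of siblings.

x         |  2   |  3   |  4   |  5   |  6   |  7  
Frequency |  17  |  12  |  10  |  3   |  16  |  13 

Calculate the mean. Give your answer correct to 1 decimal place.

4.4

Values: 2, 3, 4, 5, 6, 7
Σfx = 17×2 + 12×3 + 10×4 + 3×5 + 16×6 + 13×7 = 312
n = Σf = 71
Mean = 312 / 71 = 4.3944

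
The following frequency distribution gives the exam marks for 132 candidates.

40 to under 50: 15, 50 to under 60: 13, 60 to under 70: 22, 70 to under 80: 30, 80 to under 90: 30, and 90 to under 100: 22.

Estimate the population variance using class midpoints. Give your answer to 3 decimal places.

245.655

Midpoints: 45, 55, 65, 75, 85, 95
n = 132, Σfm = 9710, mean = 73.5606
Σfm² = 746700
Σf(m − x̄)² = Σfm² − (Σfm)²/n = 746700 − 9710²/132 = 32426.5152
Population variance = 32426.5152 / 132 = 245.6554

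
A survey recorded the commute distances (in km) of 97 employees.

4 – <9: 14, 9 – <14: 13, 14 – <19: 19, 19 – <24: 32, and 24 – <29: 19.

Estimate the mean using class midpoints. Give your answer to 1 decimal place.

Midpoints: 6.5, 11.5, 16.5, 21.5, 26.5
Σfm = 14×6.5 + 13×11.5 + 19×16.5 + 32×21.5 + 19×26.5 = 1745.5
n = Σf = 97
Mean = 1745.5 / 97 = 17.9948

18.0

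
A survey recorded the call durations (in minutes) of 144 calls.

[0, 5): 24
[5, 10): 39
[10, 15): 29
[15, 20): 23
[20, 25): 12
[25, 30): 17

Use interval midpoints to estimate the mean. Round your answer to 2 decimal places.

12.88

Midpoints: 2.5, 7.5, 12.5, 17.5, 22.5, 27.5
Σfm = 24×2.5 + 39×7.5 + 29×12.5 + 23×17.5 + 12×22.5 + 17×27.5 = 1855
n = Σf = 144
Mean = 1855 / 144 = 12.8819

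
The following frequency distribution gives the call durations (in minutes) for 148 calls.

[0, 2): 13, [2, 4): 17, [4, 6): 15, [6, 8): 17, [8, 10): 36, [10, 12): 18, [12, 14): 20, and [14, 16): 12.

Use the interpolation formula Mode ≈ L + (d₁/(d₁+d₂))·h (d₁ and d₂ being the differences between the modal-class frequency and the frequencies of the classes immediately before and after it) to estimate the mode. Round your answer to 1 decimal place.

Modal class: [8, 10) (highest frequency 36).
d₁ = 36 − 17 = 19, d₂ = 36 − 18 = 18
Mode ≈ 8 + (19/(19+18)) × 2 = 8 + 1.0270 = 9.0270

9.0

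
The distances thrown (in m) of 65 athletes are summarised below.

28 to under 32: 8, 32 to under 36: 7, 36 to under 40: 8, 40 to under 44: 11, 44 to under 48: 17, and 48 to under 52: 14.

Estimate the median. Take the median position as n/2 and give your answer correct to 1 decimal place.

43.5

Cumulative frequencies: 8, 15, 23, 34, 51, 65
n = 65; position = n/2 = 32.5.
This falls in the class 40 to under 44: L = 40, F = 23, f = 11, h = 4.
Median ≈ 40 + ((32.5 − 23) / 11) × 4 = 43.4545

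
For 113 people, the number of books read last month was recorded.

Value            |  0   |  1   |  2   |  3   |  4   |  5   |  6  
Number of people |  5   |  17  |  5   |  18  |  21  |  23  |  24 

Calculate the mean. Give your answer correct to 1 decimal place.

3.8

Values: 0, 1, 2, 3, 4, 5, 6
Σfx = 5×0 + 17×1 + 5×2 + 18×3 + 21×4 + 23×5 + 24×6 = 424
n = Σf = 113
Mean = 424 / 113 = 3.7522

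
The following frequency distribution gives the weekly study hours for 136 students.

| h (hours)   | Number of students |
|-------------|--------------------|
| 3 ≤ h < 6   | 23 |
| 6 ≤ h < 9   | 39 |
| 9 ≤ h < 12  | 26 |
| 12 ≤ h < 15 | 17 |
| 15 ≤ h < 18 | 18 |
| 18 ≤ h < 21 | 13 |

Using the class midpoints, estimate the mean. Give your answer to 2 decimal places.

10.65

Midpoints: 4.5, 7.5, 10.5, 13.5, 16.5, 19.5
Σfm = 23×4.5 + 39×7.5 + 26×10.5 + 17×13.5 + 18×16.5 + 13×19.5 = 1449
n = Σf = 136
Mean = 1449 / 136 = 10.6544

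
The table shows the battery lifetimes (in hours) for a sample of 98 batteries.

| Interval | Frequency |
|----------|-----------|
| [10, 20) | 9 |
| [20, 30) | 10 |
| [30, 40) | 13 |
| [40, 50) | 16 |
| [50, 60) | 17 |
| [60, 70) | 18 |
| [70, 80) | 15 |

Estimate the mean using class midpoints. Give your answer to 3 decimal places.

Midpoints: 15, 25, 35, 45, 55, 65, 75
Σfm = 9×15 + 10×25 + 13×35 + 16×45 + 17×55 + 18×65 + 15×75 = 4790
n = Σf = 98
Mean = 4790 / 98 = 48.8776

48.878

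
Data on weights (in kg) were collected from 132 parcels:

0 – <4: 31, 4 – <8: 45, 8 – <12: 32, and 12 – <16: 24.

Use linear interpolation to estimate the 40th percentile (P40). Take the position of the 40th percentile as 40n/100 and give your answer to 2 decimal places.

5.94

Cumulative frequencies: 31, 76, 108, 132
n = 132; position = 40n/100 = 52.8.
This falls in the class 4 – <8: L = 4, F = 31, f = 45, h = 4.
40th percentile ≈ 4 + ((52.8 − 31) / 45) × 4 = 5.9378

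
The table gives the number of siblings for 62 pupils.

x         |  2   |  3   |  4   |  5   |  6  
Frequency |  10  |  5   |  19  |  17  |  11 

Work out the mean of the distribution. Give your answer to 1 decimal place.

Values: 2, 3, 4, 5, 6
Σfx = 10×2 + 5×3 + 19×4 + 17×5 + 11×6 = 262
n = Σf = 62
Mean = 262 / 62 = 4.2258

4.2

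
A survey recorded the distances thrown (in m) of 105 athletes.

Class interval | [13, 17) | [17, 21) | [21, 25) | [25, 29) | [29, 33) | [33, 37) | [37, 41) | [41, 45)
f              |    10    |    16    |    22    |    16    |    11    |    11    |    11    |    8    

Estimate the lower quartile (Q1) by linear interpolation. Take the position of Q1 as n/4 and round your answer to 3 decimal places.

21.045

Cumulative frequencies: 10, 26, 48, 64, 75, 86, 97, 105
n = 105; position = n/4 = 26.25.
This falls in the class [21, 25): L = 21, F = 26, f = 22, h = 4.
Lower quartile ≈ 21 + ((26.25 − 26) / 22) × 4 = 21.0455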